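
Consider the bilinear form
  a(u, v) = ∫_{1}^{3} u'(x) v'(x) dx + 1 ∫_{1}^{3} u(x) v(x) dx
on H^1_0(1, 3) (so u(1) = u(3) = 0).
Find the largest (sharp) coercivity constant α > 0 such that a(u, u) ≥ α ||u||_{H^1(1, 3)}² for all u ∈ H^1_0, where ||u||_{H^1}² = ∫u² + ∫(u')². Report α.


α = 1

Coercivity of a(·,·) on H^1_0(1, 3) means a(u, u) ≥ α ||u||_{H^1}² for every u ∈ H^1_0.
The interval has length L = 2, and Poincaré/coercivity depend only on L. Here a(u, u) = ∫(u')² + (1)·∫u².
Here c = 1 ≥ 1, so a(u,u) = ∫(u')² + c∫u² ≥ ∫(u')² + ∫u² = ||u||_{H^1}², i.e. α = 1 works. No larger α is possible: a(u,u) ≥ α||u||_{H^1}² means (1−α)∫(u')² ≥ (α−c)∫u², and for the modes u_n = sin(nπ(x−x₀)/L) (x₀ the left endpoint) one has ∫u_n²/∫(u_n')² = (L/(nπ))² → 0, so a(u_n,u_n)/||u_n||_{H^1}² → 1. Hence the optimal constant is α = 1.
Therefore α = 1.


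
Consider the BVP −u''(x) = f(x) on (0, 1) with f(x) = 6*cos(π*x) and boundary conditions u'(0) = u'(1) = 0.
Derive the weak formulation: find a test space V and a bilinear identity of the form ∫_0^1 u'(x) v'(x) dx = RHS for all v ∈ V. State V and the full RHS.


V = H^1(0, 1) (no boundary constraint on v; u is determined up to an additive constant); weak form: ∫_0^1 u'v' dx = ∫_0^1 (6*cos(π*x)) v dx for all v ∈ V.

Multiply both sides by a test function v and integrate from 0 to 1:
  ∫_0^1 −u''(x) v(x) dx = ∫_0^1 f(x) v(x) dx.
Integrate the LHS by parts once:
  ∫_0^1 −u'' v dx = −[u'(x) v(x)]_0^1 + ∫_0^1 u'(x) v'(x) dx.
Thus ∫_0^1 u'(x) v'(x) dx = ∫_0^1 f(x) v(x) dx + [u'(x) v(x)]_0^1.
Choose V so that boundary terms are either known or forced to vanish.
u has homogeneous Neumann: u'(0) = u'(1) = 0. So [u' v]_0^1 = 0·v(1) − 0·v(0) = 0 for any v; take V = H^1(0, 1).
Weak formulation: find u (satisfying any essential BC) such that ∫_0^1 u'(x) v'(x) dx = ∫_0^1 f v dx for all v ∈ V (homogeneous Neumann, so boundary terms vanish).
Substituting f(x) = 6*cos(π*x), the right-hand side is ∫_0^1 (6*cos(π*x)) v dx.
Compatibility check (pure Neumann): taking v ≡ 1 ∈ V gives 0 = ∫_0^1 f dx + (0) − (0), i.e. ∫_0^1 f dx must equal u'(0) − u'(1) = 0. Indeed ∫_0^1 (6*cos(π*x)) dx = 0, so the data are compatible. The solution is then unique only up to an additive constant (fix it e.g. by requiring ∫_0^1 u dx = 0).


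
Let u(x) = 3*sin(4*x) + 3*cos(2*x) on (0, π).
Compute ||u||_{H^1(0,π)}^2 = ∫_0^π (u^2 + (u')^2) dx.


||u||_{H^1(0,π)}^2 = 99*π

u'(x) = -6*sin(2*x) + 12*cos(4*x).
Expand u² and (u')² and integrate term by term on (0, π), using: for integers n ≥ 1, ∫_0^π sin²(nx) dx = ∫_0^π cos²(nx) dx = π/2; for n ≠ n', ∫_0^π sin(nx)sin(n'x) dx = ∫_0^π cos(nx)cos(n'x) dx = 0; and by product-to-sum, ∫_0^π sin(nx)cos(n'x) dx = ½∫_0^π [sin((n+n')x) + sin((n−n')x)] dx, which is 0 when n+n' is even and 2n/(n²−n'²) when n+n' is odd (it need not vanish on (0, π)).
  u² squared terms: (3)²·∫cos(2x)² dx = 9·π/2 = 9*π/2;  (3)²·∫sin(4x)² dx = 9·π/2 = 9*π/2.
  u² cross terms: 2·(3)·(3)·∫cos(2x)·sin(4x) dx = 18·(0) = 0.
  So ∫_0^π u² dx = 9*π/2 + 9*π/2 + 0 = 9*π.
  (u')² squared terms: (-6)²·∫sin(2x)² dx = 36·π/2 = 18*π;  (12)²·∫cos(4x)² dx = 144·π/2 = 72*π.
  (u')² cross terms: 2·(-6)·(12)·∫sin(2x)·cos(4x) dx = -144·(0) = 0.
  So ∫_0^π (u')² dx = 18*π + 72*π + 0 = 90*π.
||u||_{H^1}^2 = (9*π) + (90*π) = 99*π.


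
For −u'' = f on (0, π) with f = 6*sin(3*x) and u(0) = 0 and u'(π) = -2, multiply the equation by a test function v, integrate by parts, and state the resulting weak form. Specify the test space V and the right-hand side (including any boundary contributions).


V = {v ∈ H^1(0, π) : v(0) = 0} (test functions vanish at x = 0 where u is specified); weak form: ∫_0^π u'v' dx = ∫_0^π (6*sin(3*x)) v dx − 2·v(π) for all v ∈ V.

Multiply both sides by a test function v and integrate from 0 to π:
  ∫_0^π −u''(x) v(x) dx = ∫_0^π f(x) v(x) dx.
Integrate the LHS by parts once:
  ∫_0^π −u'' v dx = −[u'(x) v(x)]_0^π + ∫_0^π u'(x) v'(x) dx.
Thus ∫_0^π u'(x) v'(x) dx = ∫_0^π f(x) v(x) dx + [u'(x) v(x)]_0^π.
Choose V so that boundary terms are either known or forced to vanish.
Mixed BC: u(0) = 0 (Dirichlet) and u'(π) = -2 (Neumann). Define V = {v ∈ H^1(0, π) : v(0) = 0}. Then [u' v]_0^π = u'(π)·v(π) − u'(0)·0 = − 2·v(π).
Weak formulation: find u (satisfying any essential BC) such that ∫_0^π u'(x) v'(x) dx = ∫_0^π f v dx − 2·v(π) for all v ∈ V (Dirichlet at 0 absorbed into V; Neumann datum at x = π contributes the boundary term).
Substituting f(x) = 6*sin(3*x), the right-hand side is ∫_0^π (6*sin(3*x)) v dx − 2·v(π).


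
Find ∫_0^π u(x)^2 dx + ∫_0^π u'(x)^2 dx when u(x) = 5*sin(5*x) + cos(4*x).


||u||_{H^1(0,π)}^2 = 1700/9 + 667*π/2

u'(x) = -4*sin(4*x) + 25*cos(5*x).
Expand u² and (u')² and integrate term by term on (0, π), using: for integers n ≥ 1, ∫_0^π sin²(nx) dx = ∫_0^π cos²(nx) dx = π/2; for n ≠ n', ∫_0^π sin(nx)sin(n'x) dx = ∫_0^π cos(nx)cos(n'x) dx = 0; and by product-to-sum, ∫_0^π sin(nx)cos(n'x) dx = ½∫_0^π [sin((n+n')x) + sin((n−n')x)] dx, which is 0 when n+n' is even and 2n/(n²−n'²) when n+n' is odd (it need not vanish on (0, π)).
  u² squared terms: (5)²·∫sin(5x)² dx = 25·π/2 = 25*π/2;  (1)²·∫cos(4x)² dx = 1·π/2 = π/2.
  u² cross terms: 2·(5)·(1)·∫sin(5x)·cos(4x) dx = 10·(10/9) = 100/9.
  So ∫_0^π u² dx = 25*π/2 + π/2 + 100/9 = 100/9 + 13*π.
  (u')² squared terms: (-4)²·∫sin(4x)² dx = 16·π/2 = 8*π;  (25)²·∫cos(5x)² dx = 625·π/2 = 625*π/2.
  (u')² cross terms: 2·(-4)·(25)·∫sin(4x)·cos(5x) dx = -200·(-8/9) = 1600/9.
  So ∫_0^π (u')² dx = 8*π + 625*π/2 + 1600/9 = 1600/9 + 641*π/2.
||u||_{H^1}^2 = (100/9 + 13*π) + (1600/9 + 641*π/2) = 1700/9 + 667*π/2.


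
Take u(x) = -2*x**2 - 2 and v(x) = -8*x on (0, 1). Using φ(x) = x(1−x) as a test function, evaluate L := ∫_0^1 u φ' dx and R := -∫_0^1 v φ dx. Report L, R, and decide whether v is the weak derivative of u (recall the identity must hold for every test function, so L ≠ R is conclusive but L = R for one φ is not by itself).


LHS = 1/3, RHS = 2/3. No, v is not the weak derivative of u.

u(x) = -2*x**2 - 2, classical derivative u'(x) = -4*x.
φ(x) = x(1−x), so φ'(x) = 1 - 2*x.
Note φ(0) = φ(1) = 0, so the boundary term u·φ vanishes.
LHS = ∫_0^1 u(x) φ'(x) dx = ∫_0^1 (4*x^3 - 2*x^2 + 4*x - 2) dx. Term by term:
  ∫_0^1 4*x^3 dx = 1;  ∫_0^1 -2*x^2 dx = -2/3;  ∫_0^1 4*x dx = 2;
  ∫_0^1 -2 dx = -2.
Sum: 1 − 2/3 + 2 − 2 = 1/3.
So LHS = 1/3.
∫_0^1 v(x) φ(x) dx = ∫_0^1 (8*x^3 - 8*x^2) dx. Term by term:
  ∫_0^1 8*x^3 dx = 2;  ∫_0^1 -8*x^2 dx = -8/3.
Sum: 2 − 8/3 = -2/3.
So RHS = -∫_0^1 v(x) φ(x) dx = 2/3.
LHS − RHS = -1/3 ≠ 0, so the identity fails.
(For a valid weak derivative the identity must hold for EVERY test function, in particular this one. The failure shows v is NOT the weak derivative of u.)
Correct weak derivative would be u'(x) = -4*x.


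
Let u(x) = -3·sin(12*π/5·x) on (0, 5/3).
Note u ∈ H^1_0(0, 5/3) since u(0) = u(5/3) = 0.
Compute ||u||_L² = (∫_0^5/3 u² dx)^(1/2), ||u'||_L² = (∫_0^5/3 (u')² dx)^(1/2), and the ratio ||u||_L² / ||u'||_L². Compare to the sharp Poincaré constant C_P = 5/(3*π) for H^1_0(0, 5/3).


||u||_L² / ||u'||_L² = 5/(12*π) < C_P = 5/(3*π).

u(x) = -3·sin(12*π/5·x), so u'(x) = -36*π*cos(12*π*x/5)/5.
Writing u(x) = A·sin(kπx/L) with A = -3 and k = 4, use ∫_0^L sin²(kπx/L) dx = L/2 and ∫_0^L cos²(kπx/L) dx = L/2.
u² = 9·sin²(12*π/5·x) and (u')² = 1296*π^2/25·cos²(12*π/5·x), and each of sin², cos² integrates to L/2 = 5/6 over (0, 5/3).
∫_0^5/3 u² dx = 15/2, so ||u||_L² = sqrt(30)/2.
∫_0^5/3 (u')² dx = 216*π^2/5, so ||u'||_L² = 6*sqrt(30)*π/5.
Ratio ||u||_L² / ||u'||_L² = 5/(12*π).
Sharp Poincaré constant on H^1_0(0, 5/3) is C_P = L/π = 5/(3*π), achieved by sin(3*π/5·x).
This is the k = 4 harmonic; the ratio L/(kπ) is strictly less than C_P = L/π, consistent with the sharp inequality ||u||_L² ≤ C_P ||u'||_L².


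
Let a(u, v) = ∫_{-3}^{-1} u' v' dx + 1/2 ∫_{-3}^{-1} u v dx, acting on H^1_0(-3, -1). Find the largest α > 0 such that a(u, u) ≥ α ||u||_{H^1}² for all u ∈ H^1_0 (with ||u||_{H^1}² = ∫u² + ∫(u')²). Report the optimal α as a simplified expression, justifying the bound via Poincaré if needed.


α = (2 + π^2)/(4 + π^2)

Coercivity of a(·,·) on H^1_0(-3, -1) means a(u, u) ≥ α ||u||_{H^1}² for every u ∈ H^1_0.
The interval has length L = 2, and Poincaré/coercivity depend only on L. Here a(u, u) = ∫(u')² + (1/2)·∫u².
Here 0 < c = 1/2 < 1. The condition a(u,u) ≥ α||u||_{H^1}² reads (1−α)∫(u')² ≥ (α−c)∫u². Any admissible α is ≤ 1 (rapidly oscillating u have ∫u²/∫(u')² → 0), and α = 1 would force 0 ≥ (1−c)∫u², impossible since c < 1; so 1−α > 0. By the sharp Poincaré inequality on H^1_0 of an interval of length L, ∫(u')² ≥ (π/L)²∫u² with equality for the first sine mode sin(π(x−x₀)/L) (x₀ the left endpoint), so the inequality holds for all u iff (1−α)(π/L)² ≥ α − c, i.e. α ≤ ((π/L)² + c)/((π/L)² + 1) = (1 + c(L/π)²)/(1 + (L/π)²). With (π/L)² = π^2/4 and c = 1/2, the largest admissible constant is α = ((π/L)² + c)/((π/L)² + 1).
Simplifying, α = (2 + π^2)/(4 + π^2).


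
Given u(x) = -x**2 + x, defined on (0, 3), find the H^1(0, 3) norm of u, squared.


||u||_{H^1}^2 = 381/10

The H^1 norm (squared) on an interval (0, L) is
  ||u||_{H^1}^2 = ∫_0^L u(x)^2 dx + ∫_0^L u'(x)^2 dx.
Compute u'(x) = 1 - 2*x.
Then u(x)^2 = x**4 - 2*x**3 + x**2 and u'(x)^2 = 4*x**2 - 4*x + 1.
Integrate each monomial from 0 to 3 using ∫_0^3 c·x^n dx = c·3^(n+1)/(n+1):
  ∫_0^3 u(x)^2 dx = ∫_0^3 (x^4 - 2*x^3 + x^2) dx. Term by term:
    ∫_0^3 x^4 dx = 243/5;  ∫_0^3 -2*x^3 dx = -81/2;  ∫_0^3 x^2 dx = 9.
  Sum: 243/5 − 81/2 + 9 = 171/10.
  ∫_0^3 u'(x)^2 dx = ∫_0^3 (4*x^2 - 4*x + 1) dx. Term by term:
    ∫_0^3 4*x^2 dx = 36;  ∫_0^3 -4*x dx = -18;  ∫_0^3 1 dx = 3.
  Sum: 36 − 18 + 3 = 21.
Adding: ||u||_{H^1}^2 = 171/10 + 21 = 381/10.


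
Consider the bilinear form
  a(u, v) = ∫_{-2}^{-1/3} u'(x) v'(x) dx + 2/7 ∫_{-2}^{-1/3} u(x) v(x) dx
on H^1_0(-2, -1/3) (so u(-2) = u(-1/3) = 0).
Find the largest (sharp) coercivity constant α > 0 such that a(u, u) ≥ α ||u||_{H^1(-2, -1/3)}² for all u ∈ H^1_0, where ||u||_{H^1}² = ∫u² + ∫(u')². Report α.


α = (50 + 63*π^2)/(7*(25 + 9*π^2))

Coercivity of a(·,·) on H^1_0(-2, -1/3) means a(u, u) ≥ α ||u||_{H^1}² for every u ∈ H^1_0.
The interval has length L = 5/3, and Poincaré/coercivity depend only on L. Here a(u, u) = ∫(u')² + (2/7)·∫u².
Here 0 < c = 2/7 < 1. The condition a(u,u) ≥ α||u||_{H^1}² reads (1−α)∫(u')² ≥ (α−c)∫u². Any admissible α is ≤ 1 (rapidly oscillating u have ∫u²/∫(u')² → 0), and α = 1 would force 0 ≥ (1−c)∫u², impossible since c < 1; so 1−α > 0. By the sharp Poincaré inequality on H^1_0 of an interval of length L, ∫(u')² ≥ (π/L)²∫u² with equality for the first sine mode sin(π(x−x₀)/L) (x₀ the left endpoint), so the inequality holds for all u iff (1−α)(π/L)² ≥ α − c, i.e. α ≤ ((π/L)² + c)/((π/L)² + 1) = (1 + c(L/π)²)/(1 + (L/π)²). With (π/L)² = 9*π^2/25 and c = 2/7, the largest admissible constant is α = ((π/L)² + c)/((π/L)² + 1).
Simplifying, α = (50 + 63*π^2)/(7*(25 + 9*π^2)).


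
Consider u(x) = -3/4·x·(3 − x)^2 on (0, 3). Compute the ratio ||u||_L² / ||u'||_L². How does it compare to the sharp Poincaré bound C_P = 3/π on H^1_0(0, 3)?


||u||_L² / ||u'||_L² = 3*sqrt(14)/14 < C_P = 3/π.

u(x) = -3/4·x·(3 − x)^2, so u'(x) = 9*(1 - x)*(x - 3)/4.
u(x) = -3/4·x·(3 − x)^2 vanishes at x = 0 and x = 3, so u ∈ H^1_0(0, 3). Differentiate via the product rule and integrate the resulting polynomials term by term.
  ∫_0^3 u² dx = ∫_0^3 (9*x^6/16 - 27*x^5/4 + 243*x^4/8 - 243*x^3/4 + 729*x^2/16) dx. Term by term:
    ∫_0^3 9*x^6/16 dx = 19683/112;  ∫_0^3 -27*x^5/4 dx = -6561/8;  ∫_0^3 243*x^4/8 dx = 59049/40;
    ∫_0^3 -243*x^3/4 dx = -19683/16;  ∫_0^3 729*x^2/16 dx = 6561/16.
  Sum: 19683/112 − 6561/8 + 59049/40 − 19683/16 + 6561/16 = 6561/560.
  ∫_0^3 (u')² dx = ∫_0^3 (81*x^4/16 - 81*x^3/2 + 891*x^2/8 - 243*x/2 + 729/16) dx. Term by term:
    ∫_0^3 81*x^4/16 dx = 19683/80;  ∫_0^3 -81*x^3/2 dx = -6561/8;  ∫_0^3 891*x^2/8 dx = 8019/8;
    ∫_0^3 -243*x/2 dx = -2187/4;  ∫_0^3 729/16 dx = 2187/16.
  Sum: 19683/80 − 6561/8 + 8019/8 − 2187/4 + 2187/16 = 729/40.
∫_0^3 u² dx = 6561/560, so ||u||_L² = 81*sqrt(35)/140.
∫_0^3 (u')² dx = 729/40, so ||u'||_L² = 27*sqrt(10)/20.
Ratio ||u||_L² / ||u'||_L² = 3*sqrt(14)/14.
Sharp Poincaré constant on H^1_0(0, 3) is C_P = L/π = 3/π, achieved by sin(π/3·x).
A polynomial bump cannot attain the sharp Poincaré constant (only the first sine eigenfunction does), so the ratio is strictly less than C_P, consistent with ||u||_L² ≤ C_P ||u'||_L².


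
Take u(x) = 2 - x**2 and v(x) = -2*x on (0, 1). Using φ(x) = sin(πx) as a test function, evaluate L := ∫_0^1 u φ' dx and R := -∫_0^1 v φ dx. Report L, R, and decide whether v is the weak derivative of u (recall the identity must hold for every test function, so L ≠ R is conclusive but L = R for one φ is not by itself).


LHS = 2/π, RHS = 2/π. Yes, v = u' weakly.

u(x) = 2 - x**2, classical derivative u'(x) = -2*x.
φ(x) = sin(πx), so φ'(x) = π*cos(π*x).
Note φ(0) = φ(1) = 0, so the boundary term u·φ vanishes.
LHS = ∫_0^1 u(x) φ'(x) dx = ∫_0^1 (-π*x^2*cos(π*x) + 2*π*cos(π*x)) dx. Term by term:
  ∫_0^1 2*π*cos(π*x) dx = 0;  ∫_0^1 -π*x^2*cos(π*x) dx = 2/π.
Sum: 0 + 2/π = 2/π.
So LHS = 2/π.
∫_0^1 v(x) φ(x) dx = ∫_0^1 (-2*x*sin(π*x)) dx. Term by term:
  ∫_0^1 -2*x*sin(π*x) dx = -2/π.
So RHS = -∫_0^1 v(x) φ(x) dx = 2/π.
LHS = RHS, so the identity holds for this test φ.
Moreover u is smooth here and v(x) = u'(x) = -2*x pointwise, so the identity holds for every test function. Hence v is the weak derivative of u.


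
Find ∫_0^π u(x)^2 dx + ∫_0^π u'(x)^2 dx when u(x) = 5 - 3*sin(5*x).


||u||_{H^1(0,π)}^2 = -12 + 142*π

u'(x) = -15*cos(5*x).
Expand u² and (u')² and integrate term by term on (0, π), using: for integers n ≥ 1, ∫_0^π sin²(nx) dx = ∫_0^π cos²(nx) dx = π/2; for n ≠ n', ∫_0^π sin(nx)sin(n'x) dx = ∫_0^π cos(nx)cos(n'x) dx = 0; and by product-to-sum, ∫_0^π sin(nx)cos(n'x) dx = ½∫_0^π [sin((n+n')x) + sin((n−n')x)] dx, which is 0 when n+n' is even and 2n/(n²−n'²) when n+n' is odd (it need not vanish on (0, π)). For the constant mode: ∫_0^π 1 dx = π, ∫_0^π cos(nx) dx = 0, ∫_0^π sin(nx) dx = (1−(−1)^n)/n.
  u² squared terms: (5)²·∫1 dx = 25·π = 25*π;  (-3)²·∫sin(5x)² dx = 9·π/2 = 9*π/2.
  u² cross terms: 2·(5)·(-3)·∫1·sin(5x) dx = -30·(2/5) = -12.
  So ∫_0^π u² dx = 25*π + 9*π/2 − 12 = -12 + 59*π/2.
  (u')² squared terms: (-15)²·∫cos(5x)² dx = 225·π/2 = 225*π/2.
  So ∫_0^π (u')² dx = 225*π/2.
||u||_{H^1}^2 = (-12 + 59*π/2) + (225*π/2) = -12 + 142*π.


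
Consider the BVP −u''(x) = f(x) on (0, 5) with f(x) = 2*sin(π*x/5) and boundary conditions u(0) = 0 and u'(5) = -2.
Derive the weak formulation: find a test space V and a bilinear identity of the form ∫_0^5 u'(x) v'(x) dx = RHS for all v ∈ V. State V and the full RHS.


V = {v ∈ H^1(0, 5) : v(0) = 0} (test functions vanish at x = 0 where u is specified); weak form: ∫_0^5 u'v' dx = ∫_0^5 (2*sin(π*x/5)) v dx − 2·v(5) for all v ∈ V.

Multiply both sides by a test function v and integrate from 0 to 5:
  ∫_0^5 −u''(x) v(x) dx = ∫_0^5 f(x) v(x) dx.
Integrate the LHS by parts once:
  ∫_0^5 −u'' v dx = −[u'(x) v(x)]_0^5 + ∫_0^5 u'(x) v'(x) dx.
Thus ∫_0^5 u'(x) v'(x) dx = ∫_0^5 f(x) v(x) dx + [u'(x) v(x)]_0^5.
Choose V so that boundary terms are either known or forced to vanish.
Mixed BC: u(0) = 0 (Dirichlet) and u'(5) = -2 (Neumann). Define V = {v ∈ H^1(0, 5) : v(0) = 0}. Then [u' v]_0^5 = u'(5)·v(5) − u'(0)·0 = − 2·v(5).
Weak formulation: find u (satisfying any essential BC) such that ∫_0^5 u'(x) v'(x) dx = ∫_0^5 f v dx − 2·v(5) for all v ∈ V (Dirichlet at 0 absorbed into V; Neumann datum at x = 5 contributes the boundary term).
Substituting f(x) = 2*sin(π*x/5), the right-hand side is ∫_0^5 (2*sin(π*x/5)) v dx − 2·v(5).


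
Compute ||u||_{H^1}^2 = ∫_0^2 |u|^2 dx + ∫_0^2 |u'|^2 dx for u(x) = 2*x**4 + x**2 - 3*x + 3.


||u||_{H^1}^2 = 90824/63

The H^1 norm (squared) on an interval (0, L) is
  ||u||_{H^1}^2 = ∫_0^L u(x)^2 dx + ∫_0^L u'(x)^2 dx.
Compute u'(x) = 8*x**3 + 2*x - 3.
Then u(x)^2 = 4*x**8 + 4*x**6 - 12*x**5 + 13*x**4 - 6*x**3 + 15*x**2 - 18*x + 9 and u'(x)^2 = 64*x**6 + 32*x**4 - 48*x**3 + 4*x**2 - 12*x + 9.
Integrate each monomial from 0 to 2 using ∫_0^2 c·x^n dx = c·2^(n+1)/(n+1):
  ∫_0^2 u(x)^2 dx = ∫_0^2 (4*x^8 + 4*x^6 - 12*x^5 + 13*x^4 - 6*x^3 + 15*x^2 - 18*x + 9) dx. Term by term:
    ∫_0^2 4*x^8 dx = 2048/9;  ∫_0^2 4*x^6 dx = 512/7;  ∫_0^2 -12*x^5 dx = -128;
    ∫_0^2 13*x^4 dx = 416/5;  ∫_0^2 -6*x^3 dx = -24;  ∫_0^2 15*x^2 dx = 40;
    ∫_0^2 -18*x dx = -36;  ∫_0^2 9 dx = 18.
  Sum: 2048/9 + 512/7 − 128 + 416/5 − 24 + 40 − 36 + 18 = 79978/315.
  ∫_0^2 u'(x)^2 dx = ∫_0^2 (64*x^6 + 32*x^4 - 48*x^3 + 4*x^2 - 12*x + 9) dx. Term by term:
    ∫_0^2 64*x^6 dx = 8192/7;  ∫_0^2 32*x^4 dx = 1024/5;  ∫_0^2 -48*x^3 dx = -192;
    ∫_0^2 4*x^2 dx = 32/3;  ∫_0^2 -12*x dx = -24;  ∫_0^2 9 dx = 18.
  Sum: 8192/7 + 1024/5 − 192 + 32/3 − 24 + 18 = 124714/105.
Adding: ||u||_{H^1}^2 = 79978/315 + 124714/105 = 90824/63.


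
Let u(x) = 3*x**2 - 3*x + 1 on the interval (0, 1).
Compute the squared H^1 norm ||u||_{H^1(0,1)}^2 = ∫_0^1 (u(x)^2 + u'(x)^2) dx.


||u||_{H^1}^2 = 33/10

The H^1 norm (squared) on an interval (0, L) is
  ||u||_{H^1}^2 = ∫_0^L u(x)^2 dx + ∫_0^L u'(x)^2 dx.
Compute u'(x) = 6*x - 3.
Then u(x)^2 = 9*x**4 - 18*x**3 + 15*x**2 - 6*x + 1 and u'(x)^2 = 36*x**2 - 36*x + 9.
Integrate each monomial from 0 to 1 using ∫_0^1 c·x^n dx = c·1^(n+1)/(n+1):
  ∫_0^1 u(x)^2 dx = ∫_0^1 (9*x^4 - 18*x^3 + 15*x^2 - 6*x + 1) dx. Term by term:
    ∫_0^1 9*x^4 dx = 9/5;  ∫_0^1 -18*x^3 dx = -9/2;  ∫_0^1 15*x^2 dx = 5;
    ∫_0^1 -6*x dx = -3;  ∫_0^1 1 dx = 1.
  Sum: 9/5 − 9/2 + 5 − 3 + 1 = 3/10.
  ∫_0^1 u'(x)^2 dx = ∫_0^1 (36*x^2 - 36*x + 9) dx. Term by term:
    ∫_0^1 36*x^2 dx = 12;  ∫_0^1 -36*x dx = -18;  ∫_0^1 9 dx = 9.
  Sum: 12 − 18 + 9 = 3.
Adding: ||u||_{H^1}^2 = 3/10 + 3 = 33/10.


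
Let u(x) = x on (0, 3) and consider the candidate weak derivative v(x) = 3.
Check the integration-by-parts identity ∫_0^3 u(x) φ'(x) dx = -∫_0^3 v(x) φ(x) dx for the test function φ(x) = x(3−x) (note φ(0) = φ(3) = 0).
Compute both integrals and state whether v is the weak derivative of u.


LHS = -9/2, RHS = -27/2. No, v is not the weak derivative of u.

u(x) = x, classical derivative u'(x) = 1.
φ(x) = x(3−x), so φ'(x) = 3 - 2*x.
Note φ(0) = φ(3) = 0, so the boundary term u·φ vanishes.
LHS = ∫_0^3 u(x) φ'(x) dx = ∫_0^3 (-2*x^2 + 3*x) dx. Term by term:
  ∫_0^3 -2*x^2 dx = -18;  ∫_0^3 3*x dx = 27/2.
Sum: -18 + 27/2 = -9/2.
So LHS = -9/2.
∫_0^3 v(x) φ(x) dx = ∫_0^3 (-3*x^2 + 9*x) dx. Term by term:
  ∫_0^3 -3*x^2 dx = -27;  ∫_0^3 9*x dx = 81/2.
Sum: -27 + 81/2 = 27/2.
So RHS = -∫_0^3 v(x) φ(x) dx = -27/2.
LHS − RHS = 9 ≠ 0, so the identity fails.
(For a valid weak derivative the identity must hold for EVERY test function, in particular this one. The failure shows v is NOT the weak derivative of u.)
Correct weak derivative would be u'(x) = 1.


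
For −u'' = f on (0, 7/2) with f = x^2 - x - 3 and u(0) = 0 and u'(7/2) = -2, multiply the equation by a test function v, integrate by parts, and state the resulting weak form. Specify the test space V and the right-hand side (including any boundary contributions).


V = {v ∈ H^1(0, 7/2) : v(0) = 0} (test functions vanish at x = 0 where u is specified); weak form: ∫_0^7/2 u'v' dx = ∫_0^7/2 (x^2 - x - 3) v dx − 2·v(7/2) for all v ∈ V.

Multiply both sides by a test function v and integrate from 0 to 7/2:
  ∫_0^7/2 −u''(x) v(x) dx = ∫_0^7/2 f(x) v(x) dx.
Integrate the LHS by parts once:
  ∫_0^7/2 −u'' v dx = −[u'(x) v(x)]_0^7/2 + ∫_0^7/2 u'(x) v'(x) dx.
Thus ∫_0^7/2 u'(x) v'(x) dx = ∫_0^7/2 f(x) v(x) dx + [u'(x) v(x)]_0^7/2.
Choose V so that boundary terms are either known or forced to vanish.
Mixed BC: u(0) = 0 (Dirichlet) and u'(7/2) = -2 (Neumann). Define V = {v ∈ H^1(0, 7/2) : v(0) = 0}. Then [u' v]_0^7/2 = u'(7/2)·v(7/2) − u'(0)·0 = − 2·v(7/2).
Weak formulation: find u (satisfying any essential BC) such that ∫_0^7/2 u'(x) v'(x) dx = ∫_0^7/2 f v dx − 2·v(7/2) for all v ∈ V (Dirichlet at 0 absorbed into V; Neumann datum at x = 7/2 contributes the boundary term).
Substituting f(x) = x^2 - x - 3, the right-hand side is ∫_0^7/2 (x^2 - x - 3) v dx − 2·v(7/2).


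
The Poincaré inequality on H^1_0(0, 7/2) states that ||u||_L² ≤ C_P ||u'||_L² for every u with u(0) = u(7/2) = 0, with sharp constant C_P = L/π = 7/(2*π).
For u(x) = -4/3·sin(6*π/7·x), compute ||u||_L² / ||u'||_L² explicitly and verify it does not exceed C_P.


||u||_L² / ||u'||_L² = 7/(6*π) < C_P = 7/(2*π).

u(x) = -4/3·sin(6*π/7·x), so u'(x) = -8*π*cos(6*π*x/7)/7.
Writing u(x) = A·sin(kπx/L) with A = -4/3 and k = 3, use ∫_0^L sin²(kπx/L) dx = L/2 and ∫_0^L cos²(kπx/L) dx = L/2.
u² = 16/9·sin²(6*π/7·x) and (u')² = 64*π^2/49·cos²(6*π/7·x), and each of sin², cos² integrates to L/2 = 7/4 over (0, 7/2).
∫_0^7/2 u² dx = 28/9, so ||u||_L² = 2*sqrt(7)/3.
∫_0^7/2 (u')² dx = 16*π^2/7, so ||u'||_L² = 4*sqrt(7)*π/7.
Ratio ||u||_L² / ||u'||_L² = 7/(6*π).
Sharp Poincaré constant on H^1_0(0, 7/2) is C_P = L/π = 7/(2*π), achieved by sin(2*π/7·x).
This is the k = 3 harmonic; the ratio L/(kπ) is strictly less than C_P = L/π, consistent with the sharp inequality ||u||_L² ≤ C_P ||u'||_L².


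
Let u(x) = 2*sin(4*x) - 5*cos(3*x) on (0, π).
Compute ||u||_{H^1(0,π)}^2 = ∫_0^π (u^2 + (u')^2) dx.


||u||_{H^1(0,π)}^2 = -1600/7 + 159*π

u'(x) = 15*sin(3*x) + 8*cos(4*x).
Expand u² and (u')² and integrate term by term on (0, π), using: for integers n ≥ 1, ∫_0^π sin²(nx) dx = ∫_0^π cos²(nx) dx = π/2; for n ≠ n', ∫_0^π sin(nx)sin(n'x) dx = ∫_0^π cos(nx)cos(n'x) dx = 0; and by product-to-sum, ∫_0^π sin(nx)cos(n'x) dx = ½∫_0^π [sin((n+n')x) + sin((n−n')x)] dx, which is 0 when n+n' is even and 2n/(n²−n'²) when n+n' is odd (it need not vanish on (0, π)).
  u² squared terms: (-5)²·∫cos(3x)² dx = 25·π/2 = 25*π/2;  (2)²·∫sin(4x)² dx = 4·π/2 = 2*π.
  u² cross terms: 2·(-5)·(2)·∫cos(3x)·sin(4x) dx = -20·(8/7) = -160/7.
  So ∫_0^π u² dx = 25*π/2 + 2*π − 160/7 = -160/7 + 29*π/2.
  (u')² squared terms: (8)²·∫cos(4x)² dx = 64·π/2 = 32*π;  (15)²·∫sin(3x)² dx = 225·π/2 = 225*π/2.
  (u')² cross terms: 2·(8)·(15)·∫cos(4x)·sin(3x) dx = 240·(-6/7) = -1440/7.
  So ∫_0^π (u')² dx = 32*π + 225*π/2 − 1440/7 = -1440/7 + 289*π/2.
||u||_{H^1}^2 = (-160/7 + 29*π/2) + (-1440/7 + 289*π/2) = -1600/7 + 159*π.


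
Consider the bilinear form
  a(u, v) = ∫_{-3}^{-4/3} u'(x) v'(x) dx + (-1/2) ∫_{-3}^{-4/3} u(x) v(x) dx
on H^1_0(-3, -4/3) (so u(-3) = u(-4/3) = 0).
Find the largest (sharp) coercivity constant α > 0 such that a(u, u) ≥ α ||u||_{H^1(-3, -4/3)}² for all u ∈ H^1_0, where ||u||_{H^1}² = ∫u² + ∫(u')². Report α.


α = (-25 + 18*π^2)/(2*(25 + 9*π^2))

Coercivity of a(·,·) on H^1_0(-3, -4/3) means a(u, u) ≥ α ||u||_{H^1}² for every u ∈ H^1_0.
The interval has length L = 5/3, and Poincaré/coercivity depend only on L. Here a(u, u) = ∫(u')² + (-1/2)·∫u².
Here c = -1/2 < 0 with |c| < (π/L)² = 9*π^2/25, so coercivity still holds. The condition a(u,u) ≥ α||u||_{H^1}² reads (1−α)∫(u')² ≥ (α−c)∫u². Any admissible α is ≤ 1 (rapidly oscillating u have ∫u²/∫(u')² → 0), and α = 1 would force 0 ≥ (1−c)∫u², impossible since c < 1; so 1−α > 0. By the sharp Poincaré inequality on H^1_0 of an interval of length L, ∫(u')² ≥ (π/L)²∫u² with equality for the first sine mode sin(π(x−x₀)/L) (x₀ the left endpoint), so the inequality holds for all u iff (1−α)(π/L)² ≥ α − c, i.e. α ≤ ((π/L)² + c)/((π/L)² + 1) = (1 + c(L/π)²)/(1 + (L/π)²). (Direct route, valid since c ≤ 0: Poincaré gives c∫u² ≥ c(L/π)²∫(u')², so a(u,u) ≥ (1 + c(L/π)²)∫(u')², while ||u||_{H^1}² ≤ (1 + (L/π)²)∫(u')²; dividing yields the same α.) With (π/L)² = 9*π^2/25 and c = -1/2, the largest admissible constant is α = ((π/L)² + c)/((π/L)² + 1).
Simplifying, α = (-25 + 18*π^2)/(2*(25 + 9*π^2)).


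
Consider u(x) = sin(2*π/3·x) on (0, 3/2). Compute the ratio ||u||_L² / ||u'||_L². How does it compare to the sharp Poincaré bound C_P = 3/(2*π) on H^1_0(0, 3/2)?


||u||_L² / ||u'||_L² = 3/(2*π) = C_P.

u(x) = sin(2*π/3·x), so u'(x) = 2*π*cos(2*π*x/3)/3.
Writing u(x) = A·sin(kπx/L) with A = 1 and k = 1, use ∫_0^L sin²(kπx/L) dx = L/2 and ∫_0^L cos²(kπx/L) dx = L/2.
u² = 1·sin²(2*π/3·x) and (u')² = 4*π^2/9·cos²(2*π/3·x), and each of sin², cos² integrates to L/2 = 3/4 over (0, 3/2).
∫_0^3/2 u² dx = 3/4, so ||u||_L² = sqrt(3)/2.
∫_0^3/2 (u')² dx = π^2/3, so ||u'||_L² = sqrt(3)*π/3.
Ratio ||u||_L² / ||u'||_L² = 3/(2*π).
Sharp Poincaré constant on H^1_0(0, 3/2) is C_P = L/π = 3/(2*π), achieved by sin(2*π/3·x).
This is the k = 1 eigenfunction (up to amplitude), so the ratio equals the sharp Poincaré constant exactly.


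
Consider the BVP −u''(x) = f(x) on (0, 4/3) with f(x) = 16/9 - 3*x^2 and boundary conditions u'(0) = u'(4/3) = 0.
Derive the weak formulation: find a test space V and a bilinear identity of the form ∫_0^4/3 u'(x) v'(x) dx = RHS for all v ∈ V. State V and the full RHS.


V = H^1(0, 4/3) (no boundary constraint on v; u is determined up to an additive constant); weak form: ∫_0^4/3 u'v' dx = ∫_0^4/3 (16/9 - 3*x^2) v dx for all v ∈ V.

Multiply both sides by a test function v and integrate from 0 to 4/3:
  ∫_0^4/3 −u''(x) v(x) dx = ∫_0^4/3 f(x) v(x) dx.
Integrate the LHS by parts once:
  ∫_0^4/3 −u'' v dx = −[u'(x) v(x)]_0^4/3 + ∫_0^4/3 u'(x) v'(x) dx.
Thus ∫_0^4/3 u'(x) v'(x) dx = ∫_0^4/3 f(x) v(x) dx + [u'(x) v(x)]_0^4/3.
Choose V so that boundary terms are either known or forced to vanish.
u has homogeneous Neumann: u'(0) = u'(4/3) = 0. So [u' v]_0^4/3 = 0·v(4/3) − 0·v(0) = 0 for any v; take V = H^1(0, 4/3).
Weak formulation: find u (satisfying any essential BC) such that ∫_0^4/3 u'(x) v'(x) dx = ∫_0^4/3 f v dx for all v ∈ V (homogeneous Neumann, so boundary terms vanish).
Substituting f(x) = 16/9 - 3*x^2, the right-hand side is ∫_0^4/3 (16/9 - 3*x^2) v dx.
Compatibility check (pure Neumann): taking v ≡ 1 ∈ V gives 0 = ∫_0^4/3 f dx + (0) − (0), i.e. ∫_0^4/3 f dx must equal u'(0) − u'(4/3) = 0. Indeed ∫_0^4/3 (16/9 - 3*x^2) dx = 0, so the data are compatible. The solution is then unique only up to an additive constant (fix it e.g. by requiring ∫_0^4/3 u dx = 0).


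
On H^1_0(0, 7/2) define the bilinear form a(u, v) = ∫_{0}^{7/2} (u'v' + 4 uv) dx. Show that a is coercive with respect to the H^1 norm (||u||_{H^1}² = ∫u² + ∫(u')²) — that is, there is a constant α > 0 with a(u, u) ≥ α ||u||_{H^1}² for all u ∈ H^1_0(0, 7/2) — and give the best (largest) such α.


α = 1

Coercivity of a(·,·) on H^1_0(0, 7/2) means a(u, u) ≥ α ||u||_{H^1}² for every u ∈ H^1_0.
The interval has length L = 7/2, and Poincaré/coercivity depend only on L. Here a(u, u) = ∫(u')² + (4)·∫u².
Here c = 4 ≥ 1, so a(u,u) = ∫(u')² + c∫u² ≥ ∫(u')² + ∫u² = ||u||_{H^1}², i.e. α = 1 works. No larger α is possible: a(u,u) ≥ α||u||_{H^1}² means (1−α)∫(u')² ≥ (α−c)∫u², and for the modes u_n = sin(nπ(x−x₀)/L) (x₀ the left endpoint) one has ∫u_n²/∫(u_n')² = (L/(nπ))² → 0, so a(u_n,u_n)/||u_n||_{H^1}² → 1. Hence the optimal constant is α = 1.
Therefore α = 1.


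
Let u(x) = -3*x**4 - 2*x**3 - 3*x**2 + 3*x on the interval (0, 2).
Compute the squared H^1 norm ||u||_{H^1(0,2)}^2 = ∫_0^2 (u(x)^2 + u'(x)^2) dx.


||u||_{H^1}^2 = 225198/35

The H^1 norm (squared) on an interval (0, L) is
  ||u||_{H^1}^2 = ∫_0^L u(x)^2 dx + ∫_0^L u'(x)^2 dx.
Compute u'(x) = -12*x**3 - 6*x**2 - 6*x + 3.
Then u(x)^2 = 9*x**8 + 12*x**7 + 22*x**6 - 6*x**5 - 3*x**4 - 18*x**3 + 9*x**2 and u'(x)^2 = 144*x**6 + 144*x**5 + 180*x**4 - 36*x + 9.
Integrate each monomial from 0 to 2 using ∫_0^2 c·x^n dx = c·2^(n+1)/(n+1):
  ∫_0^2 u(x)^2 dx = ∫_0^2 (9*x^8 + 12*x^7 + 22*x^6 - 6*x^5 - 3*x^4 - 18*x^3 + 9*x^2) dx. Term by term:
    ∫_0^2 9*x^8 dx = 512;  ∫_0^2 12*x^7 dx = 384;  ∫_0^2 22*x^6 dx = 2816/7;
    ∫_0^2 -6*x^5 dx = -64;  ∫_0^2 -3*x^4 dx = -96/5;  ∫_0^2 -18*x^3 dx = -72;
    ∫_0^2 9*x^2 dx = 24.
  Sum: 512 + 384 + 2816/7 − 64 − 96/5 − 72 + 24 = 40848/35.
  ∫_0^2 u'(x)^2 dx = ∫_0^2 (144*x^6 + 144*x^5 + 180*x^4 - 36*x + 9) dx. Term by term:
    ∫_0^2 144*x^6 dx = 18432/7;  ∫_0^2 144*x^5 dx = 1536;  ∫_0^2 180*x^4 dx = 1152;
    ∫_0^2 -36*x dx = -72;  ∫_0^2 9 dx = 18.
  Sum: 18432/7 + 1536 + 1152 − 72 + 18 = 36870/7.
Adding: ||u||_{H^1}^2 = 40848/35 + 36870/7 = 225198/35.


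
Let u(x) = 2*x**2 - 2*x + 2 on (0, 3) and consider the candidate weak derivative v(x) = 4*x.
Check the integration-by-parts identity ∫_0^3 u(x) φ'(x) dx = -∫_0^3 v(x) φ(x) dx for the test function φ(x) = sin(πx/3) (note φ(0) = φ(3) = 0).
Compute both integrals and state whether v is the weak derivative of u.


LHS = -24/π, RHS = -36/π. No, v is not the weak derivative of u.

u(x) = 2*x**2 - 2*x + 2, classical derivative u'(x) = 4*x - 2.
φ(x) = sin(πx/3), so φ'(x) = π*cos(π*x/3)/3.
Note φ(0) = φ(3) = 0, so the boundary term u·φ vanishes.
LHS = ∫_0^3 u(x) φ'(x) dx = ∫_0^3 (2*π*x^2*cos(π*x/3)/3 - 2*π*x*cos(π*x/3)/3 + 2*π*cos(π*x/3)/3) dx. Term by term:
  ∫_0^3 2*π*cos(π*x/3)/3 dx = 0;  ∫_0^3 -2*π*x*cos(π*x/3)/3 dx = 12/π;  ∫_0^3 2*π*x^2*cos(π*x/3)/3 dx = -36/π.
Sum: 0 + 12/π − 36/π = -24/π.
So LHS = -24/π.
∫_0^3 v(x) φ(x) dx = ∫_0^3 (4*x*sin(π*x/3)) dx. Term by term:
  ∫_0^3 4*x*sin(π*x/3) dx = 36/π.
So RHS = -∫_0^3 v(x) φ(x) dx = -36/π.
LHS − RHS = 12/π ≠ 0, so the identity fails.
(For a valid weak derivative the identity must hold for EVERY test function, in particular this one. The failure shows v is NOT the weak derivative of u.)
Correct weak derivative would be u'(x) = 4*x - 2.


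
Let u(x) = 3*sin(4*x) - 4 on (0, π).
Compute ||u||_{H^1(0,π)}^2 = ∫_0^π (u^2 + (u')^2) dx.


||u||_{H^1(0,π)}^2 = 185*π/2

u'(x) = 12*cos(4*x).
Expand u² and (u')² and integrate term by term on (0, π), using: for integers n ≥ 1, ∫_0^π sin²(nx) dx = ∫_0^π cos²(nx) dx = π/2; for n ≠ n', ∫_0^π sin(nx)sin(n'x) dx = ∫_0^π cos(nx)cos(n'x) dx = 0; and by product-to-sum, ∫_0^π sin(nx)cos(n'x) dx = ½∫_0^π [sin((n+n')x) + sin((n−n')x)] dx, which is 0 when n+n' is even and 2n/(n²−n'²) when n+n' is odd (it need not vanish on (0, π)). For the constant mode: ∫_0^π 1 dx = π, ∫_0^π cos(nx) dx = 0, ∫_0^π sin(nx) dx = (1−(−1)^n)/n.
  u² squared terms: (-4)²·∫1 dx = 16·π = 16*π;  (3)²·∫sin(4x)² dx = 9·π/2 = 9*π/2.
  u² cross terms: 2·(-4)·(3)·∫1·sin(4x) dx = -24·(0) = 0.
  So ∫_0^π u² dx = 16*π + 9*π/2 + 0 = 41*π/2.
  (u')² squared terms: (12)²·∫cos(4x)² dx = 144·π/2 = 72*π.
  So ∫_0^π (u')² dx = 72*π.
||u||_{H^1}^2 = (41*π/2) + (72*π) = 185*π/2.


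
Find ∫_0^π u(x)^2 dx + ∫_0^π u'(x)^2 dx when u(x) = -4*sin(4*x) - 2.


||u||_{H^1(0,π)}^2 = 140*π

u'(x) = -16*cos(4*x).
Expand u² and (u')² and integrate term by term on (0, π), using: for integers n ≥ 1, ∫_0^π sin²(nx) dx = ∫_0^π cos²(nx) dx = π/2; for n ≠ n', ∫_0^π sin(nx)sin(n'x) dx = ∫_0^π cos(nx)cos(n'x) dx = 0; and by product-to-sum, ∫_0^π sin(nx)cos(n'x) dx = ½∫_0^π [sin((n+n')x) + sin((n−n')x)] dx, which is 0 when n+n' is even and 2n/(n²−n'²) when n+n' is odd (it need not vanish on (0, π)). For the constant mode: ∫_0^π 1 dx = π, ∫_0^π cos(nx) dx = 0, ∫_0^π sin(nx) dx = (1−(−1)^n)/n.
  u² squared terms: (-2)²·∫1 dx = 4·π = 4*π;  (-4)²·∫sin(4x)² dx = 16·π/2 = 8*π.
  u² cross terms: 2·(-2)·(-4)·∫1·sin(4x) dx = 16·(0) = 0.
  So ∫_0^π u² dx = 4*π + 8*π + 0 = 12*π.
  (u')² squared terms: (-16)²·∫cos(4x)² dx = 256·π/2 = 128*π.
  So ∫_0^π (u')² dx = 128*π.
||u||_{H^1}^2 = (12*π) + (128*π) = 140*π.


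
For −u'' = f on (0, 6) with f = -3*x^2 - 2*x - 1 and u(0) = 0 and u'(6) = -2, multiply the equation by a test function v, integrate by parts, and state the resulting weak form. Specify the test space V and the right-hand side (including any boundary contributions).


V = {v ∈ H^1(0, 6) : v(0) = 0} (test functions vanish at x = 0 where u is specified); weak form: ∫_0^6 u'v' dx = ∫_0^6 (-3*x^2 - 2*x - 1) v dx − 2·v(6) for all v ∈ V.

Multiply both sides by a test function v and integrate from 0 to 6:
  ∫_0^6 −u''(x) v(x) dx = ∫_0^6 f(x) v(x) dx.
Integrate the LHS by parts once:
  ∫_0^6 −u'' v dx = −[u'(x) v(x)]_0^6 + ∫_0^6 u'(x) v'(x) dx.
Thus ∫_0^6 u'(x) v'(x) dx = ∫_0^6 f(x) v(x) dx + [u'(x) v(x)]_0^6.
Choose V so that boundary terms are either known or forced to vanish.
Mixed BC: u(0) = 0 (Dirichlet) and u'(6) = -2 (Neumann). Define V = {v ∈ H^1(0, 6) : v(0) = 0}. Then [u' v]_0^6 = u'(6)·v(6) − u'(0)·0 = − 2·v(6).
Weak formulation: find u (satisfying any essential BC) such that ∫_0^6 u'(x) v'(x) dx = ∫_0^6 f v dx − 2·v(6) for all v ∈ V (Dirichlet at 0 absorbed into V; Neumann datum at x = 6 contributes the boundary term).
Substituting f(x) = -3*x^2 - 2*x - 1, the right-hand side is ∫_0^6 (-3*x^2 - 2*x - 1) v dx − 2·v(6).


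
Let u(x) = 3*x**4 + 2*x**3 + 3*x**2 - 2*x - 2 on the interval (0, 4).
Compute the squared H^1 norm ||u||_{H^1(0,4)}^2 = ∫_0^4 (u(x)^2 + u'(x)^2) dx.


||u||_{H^1}^2 = 92625056/105

The H^1 norm (squared) on an interval (0, L) is
  ||u||_{H^1}^2 = ∫_0^L u(x)^2 dx + ∫_0^L u'(x)^2 dx.
Compute u'(x) = 12*x**3 + 6*x**2 + 6*x - 2.
Then u(x)^2 = 9*x**8 + 12*x**7 + 22*x**6 - 11*x**4 - 20*x**3 - 8*x**2 + 8*x + 4 and u'(x)^2 = 144*x**6 + 144*x**5 + 180*x**4 + 24*x**3 + 12*x**2 - 24*x + 4.
Integrate each monomial from 0 to 4 using ∫_0^4 c·x^n dx = c·4^(n+1)/(n+1):
  ∫_0^4 u(x)^2 dx = ∫_0^4 (9*x^8 + 12*x^7 + 22*x^6 - 11*x^4 - 20*x^3 - 8*x^2 + 8*x + 4) dx. Term by term:
    ∫_0^4 9*x^8 dx = 262144;  ∫_0^4 12*x^7 dx = 98304;  ∫_0^4 22*x^6 dx = 360448/7;
    ∫_0^4 -11*x^4 dx = -11264/5;  ∫_0^4 -20*x^3 dx = -1280;  ∫_0^4 -8*x^2 dx = -512/3;
    ∫_0^4 8*x dx = 64;  ∫_0^4 4 dx = 16.
  Sum: 262144 + 98304 + 360448/7 − 11264/5 − 1280 − 512/3 + 64 + 16 = 42873296/105.
  ∫_0^4 u'(x)^2 dx = ∫_0^4 (144*x^6 + 144*x^5 + 180*x^4 + 24*x^3 + 12*x^2 - 24*x + 4) dx. Term by term:
    ∫_0^4 144*x^6 dx = 2359296/7;  ∫_0^4 144*x^5 dx = 98304;  ∫_0^4 180*x^4 dx = 36864;
    ∫_0^4 24*x^3 dx = 1536;  ∫_0^4 12*x^2 dx = 256;  ∫_0^4 -24*x dx = -192;
    ∫_0^4 4 dx = 16.
  Sum: 2359296/7 + 98304 + 36864 + 1536 + 256 − 192 + 16 = 3316784/7.
Adding: ||u||_{H^1}^2 = 42873296/105 + 3316784/7 = 92625056/105.


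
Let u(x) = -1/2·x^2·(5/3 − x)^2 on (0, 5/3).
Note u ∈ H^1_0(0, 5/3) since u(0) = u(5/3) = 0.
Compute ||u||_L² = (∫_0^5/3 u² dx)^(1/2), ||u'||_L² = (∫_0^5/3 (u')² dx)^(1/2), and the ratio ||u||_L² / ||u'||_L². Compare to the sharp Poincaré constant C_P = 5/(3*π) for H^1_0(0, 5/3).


||u||_L² / ||u'||_L² = 5*sqrt(3)/18 < C_P = 5/(3*π).

u(x) = -1/2·x^2·(5/3 − x)^2, so u'(x) = x*(-18*x^2 + 45*x - 25)/9.
u(x) = -1/2·x^2·(5/3 − x)^2 vanishes at x = 0 and x = 5/3, so u ∈ H^1_0(0, 5/3). Differentiate via the product rule and integrate the resulting polynomials term by term.
  ∫_0^5/3 u² dx = ∫_0^5/3 (x^8/4 - 5*x^7/3 + 25*x^6/6 - 125*x^5/27 + 625*x^4/324) dx. Term by term:
    ∫_0^5/3 x^8/4 dx = 1953125/708588;  ∫_0^5/3 -5*x^7/3 dx = -1953125/157464;  ∫_0^5/3 25*x^6/6 dx = 1953125/91854;
    ∫_0^5/3 -125*x^5/27 dx = -1953125/118098;  ∫_0^5/3 625*x^4/324 dx = 390625/78732.
  Sum: 1953125/708588 − 1953125/157464 + 1953125/91854 − 1953125/118098 + 390625/78732 = 390625/9920232.
  ∫_0^5/3 (u')² dx = ∫_0^5/3 (4*x^6 - 20*x^5 + 325*x^4/9 - 250*x^3/9 + 625*x^2/81) dx. Term by term:
    ∫_0^5/3 4*x^6 dx = 312500/15309;  ∫_0^5/3 -20*x^5 dx = -156250/2187;  ∫_0^5/3 325*x^4/9 dx = 203125/2187;
    ∫_0^5/3 -250*x^3/9 dx = -78125/1458;  ∫_0^5/3 625*x^2/81 dx = 78125/6561.
  Sum: 312500/15309 − 156250/2187 + 203125/2187 − 78125/1458 + 78125/6561 = 15625/91854.
∫_0^5/3 u² dx = 390625/9920232, so ||u||_L² = 625*sqrt(42)/20412.
∫_0^5/3 (u')² dx = 15625/91854, so ||u'||_L² = 125*sqrt(14)/1134.
Ratio ||u||_L² / ||u'||_L² = 5*sqrt(3)/18.
Sharp Poincaré constant on H^1_0(0, 5/3) is C_P = L/π = 5/(3*π), achieved by sin(3*π/5·x).
A polynomial bump cannot attain the sharp Poincaré constant (only the first sine eigenfunction does), so the ratio is strictly less than C_P, consistent with ||u||_L² ≤ C_P ||u'||_L².


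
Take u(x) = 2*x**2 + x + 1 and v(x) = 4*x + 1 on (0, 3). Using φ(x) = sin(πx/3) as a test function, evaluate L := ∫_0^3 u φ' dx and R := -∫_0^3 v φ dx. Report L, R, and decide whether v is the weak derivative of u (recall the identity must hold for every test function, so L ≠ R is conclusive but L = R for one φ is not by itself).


LHS = -42/π, RHS = -42/π. Yes, v = u' weakly.

u(x) = 2*x**2 + x + 1, classical derivative u'(x) = 4*x + 1.
φ(x) = sin(πx/3), so φ'(x) = π*cos(π*x/3)/3.
Note φ(0) = φ(3) = 0, so the boundary term u·φ vanishes.
LHS = ∫_0^3 u(x) φ'(x) dx = ∫_0^3 (2*π*x^2*cos(π*x/3)/3 + π*x*cos(π*x/3)/3 + π*cos(π*x/3)/3) dx. Term by term:
  ∫_0^3 π*cos(π*x/3)/3 dx = 0;  ∫_0^3 π*x*cos(π*x/3)/3 dx = -6/π;  ∫_0^3 2*π*x^2*cos(π*x/3)/3 dx = -36/π.
Sum: 0 − 6/π − 36/π = -42/π.
So LHS = -42/π.
∫_0^3 v(x) φ(x) dx = ∫_0^3 (4*x*sin(π*x/3) + sin(π*x/3)) dx. Term by term:
  ∫_0^3 4*x*sin(π*x/3) dx = 36/π;  ∫_0^3 sin(π*x/3) dx = 6/π.
Sum: 36/π + 6/π = 42/π.
So RHS = -∫_0^3 v(x) φ(x) dx = -42/π.
LHS = RHS, so the identity holds for this test φ.
Moreover u is smooth here and v(x) = u'(x) = 4*x + 1 pointwise, so the identity holds for every test function. Hence v is the weak derivative of u.


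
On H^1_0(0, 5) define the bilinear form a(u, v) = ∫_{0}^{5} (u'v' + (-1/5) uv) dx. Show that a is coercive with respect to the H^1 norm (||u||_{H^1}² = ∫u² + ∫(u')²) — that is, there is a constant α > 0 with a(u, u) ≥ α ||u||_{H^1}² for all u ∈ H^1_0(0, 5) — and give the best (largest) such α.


α = (-5 + π^2)/(π^2 + 25)

Coercivity of a(·,·) on H^1_0(0, 5) means a(u, u) ≥ α ||u||_{H^1}² for every u ∈ H^1_0.
The interval has length L = 5, and Poincaré/coercivity depend only on L. Here a(u, u) = ∫(u')² + (-1/5)·∫u².
Here c = -1/5 < 0 with |c| < (π/L)² = π^2/25, so coercivity still holds. The condition a(u,u) ≥ α||u||_{H^1}² reads (1−α)∫(u')² ≥ (α−c)∫u². Any admissible α is ≤ 1 (rapidly oscillating u have ∫u²/∫(u')² → 0), and α = 1 would force 0 ≥ (1−c)∫u², impossible since c < 1; so 1−α > 0. By the sharp Poincaré inequality on H^1_0 of an interval of length L, ∫(u')² ≥ (π/L)²∫u² with equality for the first sine mode sin(π(x−x₀)/L) (x₀ the left endpoint), so the inequality holds for all u iff (1−α)(π/L)² ≥ α − c, i.e. α ≤ ((π/L)² + c)/((π/L)² + 1) = (1 + c(L/π)²)/(1 + (L/π)²). (Direct route, valid since c ≤ 0: Poincaré gives c∫u² ≥ c(L/π)²∫(u')², so a(u,u) ≥ (1 + c(L/π)²)∫(u')², while ||u||_{H^1}² ≤ (1 + (L/π)²)∫(u')²; dividing yields the same α.) With (π/L)² = π^2/25 and c = -1/5, the largest admissible constant is α = ((π/L)² + c)/((π/L)² + 1).
Simplifying, α = (-5 + π^2)/(π^2 + 25).
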